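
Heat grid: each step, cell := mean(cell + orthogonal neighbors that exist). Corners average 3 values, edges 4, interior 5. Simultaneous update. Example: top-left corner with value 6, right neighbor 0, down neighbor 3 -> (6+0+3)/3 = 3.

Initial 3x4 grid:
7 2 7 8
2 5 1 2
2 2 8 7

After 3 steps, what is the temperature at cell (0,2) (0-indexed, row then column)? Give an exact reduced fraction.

Answer: 6461/1440

Derivation:
Step 1: cell (0,2) = 9/2
Step 2: cell (0,2) = 1201/240
Step 3: cell (0,2) = 6461/1440
Full grid after step 3:
  8119/2160 6251/1440 6461/1440 10801/2160
  2671/720 443/120 346/75 1367/288
  2333/720 1867/480 6131/1440 10621/2160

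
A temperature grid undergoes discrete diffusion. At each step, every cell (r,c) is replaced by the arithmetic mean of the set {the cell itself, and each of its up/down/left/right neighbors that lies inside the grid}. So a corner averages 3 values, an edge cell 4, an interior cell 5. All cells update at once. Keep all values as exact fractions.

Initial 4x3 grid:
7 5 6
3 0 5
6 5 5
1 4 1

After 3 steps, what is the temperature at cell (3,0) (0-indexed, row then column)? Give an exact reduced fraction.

Answer: 769/216

Derivation:
Step 1: cell (3,0) = 11/3
Step 2: cell (3,0) = 61/18
Step 3: cell (3,0) = 769/216
Full grid after step 3:
  3167/720 31931/7200 4843/1080
  9877/2400 24683/6000 3757/900
  26911/7200 3753/1000 13543/3600
  769/216 5523/1600 1531/432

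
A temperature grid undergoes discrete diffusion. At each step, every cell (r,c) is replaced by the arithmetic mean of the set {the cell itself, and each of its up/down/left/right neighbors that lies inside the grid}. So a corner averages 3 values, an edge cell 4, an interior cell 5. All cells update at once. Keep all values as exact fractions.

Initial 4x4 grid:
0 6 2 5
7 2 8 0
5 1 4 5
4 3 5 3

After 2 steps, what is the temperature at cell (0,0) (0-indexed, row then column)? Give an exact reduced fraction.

Step 1: cell (0,0) = 13/3
Step 2: cell (0,0) = 31/9
Full grid after step 2:
  31/9 1013/240 797/240 145/36
  1013/240 17/5 447/100 391/120
  59/16 199/50 351/100 493/120
  23/6 7/2 239/60 133/36

Answer: 31/9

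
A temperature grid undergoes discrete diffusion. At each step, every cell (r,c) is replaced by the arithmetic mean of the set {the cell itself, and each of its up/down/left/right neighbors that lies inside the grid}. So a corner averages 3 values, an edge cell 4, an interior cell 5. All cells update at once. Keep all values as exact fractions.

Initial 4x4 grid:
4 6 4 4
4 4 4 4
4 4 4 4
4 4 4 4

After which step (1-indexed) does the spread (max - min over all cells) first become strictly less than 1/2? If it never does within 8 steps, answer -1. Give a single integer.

Answer: 3

Derivation:
Step 1: max=14/3, min=4, spread=2/3
Step 2: max=271/60, min=4, spread=31/60
Step 3: max=2371/540, min=4, spread=211/540
  -> spread < 1/2 first at step 3
Step 4: max=232843/54000, min=4, spread=16843/54000
Step 5: max=2082643/486000, min=18079/4500, spread=130111/486000
Step 6: max=61962367/14580000, min=1087159/270000, spread=3255781/14580000
Step 7: max=1849953691/437400000, min=1091107/270000, spread=82360351/437400000
Step 8: max=55239316891/13122000000, min=196906441/48600000, spread=2074577821/13122000000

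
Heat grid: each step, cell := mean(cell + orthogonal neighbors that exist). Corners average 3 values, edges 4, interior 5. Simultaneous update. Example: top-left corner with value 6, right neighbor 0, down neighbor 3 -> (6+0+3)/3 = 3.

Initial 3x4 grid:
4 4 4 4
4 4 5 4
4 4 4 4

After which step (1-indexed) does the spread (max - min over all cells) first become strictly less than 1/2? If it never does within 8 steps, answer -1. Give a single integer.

Step 1: max=17/4, min=4, spread=1/4
  -> spread < 1/2 first at step 1
Step 2: max=423/100, min=4, spread=23/100
Step 3: max=20011/4800, min=1613/400, spread=131/960
Step 4: max=179351/43200, min=29191/7200, spread=841/8640
Step 5: max=71662051/17280000, min=5853373/1440000, spread=56863/691200
Step 6: max=643614341/155520000, min=52829543/12960000, spread=386393/6220800
Step 7: max=257225723131/62208000000, min=21156358813/5184000000, spread=26795339/497664000
Step 8: max=15413735714129/3732480000000, min=1271246149667/311040000000, spread=254051069/5971968000

Answer: 1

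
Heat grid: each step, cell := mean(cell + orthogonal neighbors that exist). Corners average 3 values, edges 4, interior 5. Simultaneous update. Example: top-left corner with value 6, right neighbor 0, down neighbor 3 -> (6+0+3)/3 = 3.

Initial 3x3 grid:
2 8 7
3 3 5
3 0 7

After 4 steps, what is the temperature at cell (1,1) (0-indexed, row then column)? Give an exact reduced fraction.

Step 1: cell (1,1) = 19/5
Step 2: cell (1,1) = 203/50
Step 3: cell (1,1) = 4097/1000
Step 4: cell (1,1) = 247159/60000
Full grid after step 4:
  529201/129600 36149/8000 316813/64800
  3176717/864000 247159/60000 1970171/432000
  36373/10800 1070989/288000 179767/43200

Answer: 247159/60000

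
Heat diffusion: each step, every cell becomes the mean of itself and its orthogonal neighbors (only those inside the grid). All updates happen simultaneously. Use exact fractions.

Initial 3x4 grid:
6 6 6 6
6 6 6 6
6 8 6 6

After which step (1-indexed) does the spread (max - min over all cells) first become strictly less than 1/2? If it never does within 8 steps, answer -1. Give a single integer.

Step 1: max=20/3, min=6, spread=2/3
Step 2: max=391/60, min=6, spread=31/60
Step 3: max=3451/540, min=6, spread=211/540
  -> spread < 1/2 first at step 3
Step 4: max=340897/54000, min=5447/900, spread=14077/54000
Step 5: max=3056407/486000, min=327683/54000, spread=5363/24300
Step 6: max=91220809/14580000, min=182869/30000, spread=93859/583200
Step 7: max=5459074481/874800000, min=296936467/48600000, spread=4568723/34992000
Step 8: max=326708435629/52488000000, min=8929618889/1458000000, spread=8387449/83980800

Answer: 3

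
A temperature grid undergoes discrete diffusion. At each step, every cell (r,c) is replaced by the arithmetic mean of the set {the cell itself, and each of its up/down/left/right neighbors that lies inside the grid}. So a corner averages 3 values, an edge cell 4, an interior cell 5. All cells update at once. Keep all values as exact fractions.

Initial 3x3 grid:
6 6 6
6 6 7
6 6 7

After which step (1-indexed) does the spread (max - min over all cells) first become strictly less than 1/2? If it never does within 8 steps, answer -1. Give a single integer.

Answer: 2

Derivation:
Step 1: max=20/3, min=6, spread=2/3
Step 2: max=233/36, min=6, spread=17/36
  -> spread < 1/2 first at step 2
Step 3: max=13807/2160, min=1091/180, spread=143/432
Step 4: max=820349/129600, min=16463/2700, spread=1205/5184
Step 5: max=48955303/7776000, min=441541/72000, spread=10151/62208
Step 6: max=2925029141/466560000, min=119649209/19440000, spread=85517/746496
Step 7: max=175033990927/27993600000, min=14398553671/2332800000, spread=720431/8957952
Step 8: max=10481310194669/1679616000000, min=36064161863/5832000000, spread=6069221/107495424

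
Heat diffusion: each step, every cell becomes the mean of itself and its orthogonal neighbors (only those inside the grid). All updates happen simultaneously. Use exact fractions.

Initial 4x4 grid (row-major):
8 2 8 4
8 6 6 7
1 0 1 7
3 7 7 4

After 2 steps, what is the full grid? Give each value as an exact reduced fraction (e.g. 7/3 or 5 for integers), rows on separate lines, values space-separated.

Answer: 71/12 107/20 86/15 52/9
383/80 99/20 126/25 1361/240
185/48 377/100 223/50 419/80
131/36 47/12 24/5 31/6

Derivation:
After step 1:
  6 6 5 19/3
  23/4 22/5 28/5 6
  3 3 21/5 19/4
  11/3 17/4 19/4 6
After step 2:
  71/12 107/20 86/15 52/9
  383/80 99/20 126/25 1361/240
  185/48 377/100 223/50 419/80
  131/36 47/12 24/5 31/6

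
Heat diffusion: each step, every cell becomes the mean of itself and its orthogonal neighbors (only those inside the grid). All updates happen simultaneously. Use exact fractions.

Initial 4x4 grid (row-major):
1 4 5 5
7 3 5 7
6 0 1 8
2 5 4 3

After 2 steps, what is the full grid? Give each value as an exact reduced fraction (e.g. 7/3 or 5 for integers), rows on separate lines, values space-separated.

Answer: 23/6 79/20 67/15 50/9
79/20 37/10 113/25 313/60
23/6 169/50 94/25 49/10
65/18 10/3 73/20 13/3

Derivation:
After step 1:
  4 13/4 19/4 17/3
  17/4 19/5 21/5 25/4
  15/4 3 18/5 19/4
  13/3 11/4 13/4 5
After step 2:
  23/6 79/20 67/15 50/9
  79/20 37/10 113/25 313/60
  23/6 169/50 94/25 49/10
  65/18 10/3 73/20 13/3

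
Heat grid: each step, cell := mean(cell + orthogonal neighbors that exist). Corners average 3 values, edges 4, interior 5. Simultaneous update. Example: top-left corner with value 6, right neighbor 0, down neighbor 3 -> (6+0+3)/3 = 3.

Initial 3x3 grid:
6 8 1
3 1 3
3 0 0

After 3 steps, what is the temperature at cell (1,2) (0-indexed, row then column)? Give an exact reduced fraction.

Answer: 431/192

Derivation:
Step 1: cell (1,2) = 5/4
Step 2: cell (1,2) = 37/16
Step 3: cell (1,2) = 431/192
Full grid after step 3:
  1721/432 253/72 51/16
  1781/576 341/120 431/192
  39/16 89/48 247/144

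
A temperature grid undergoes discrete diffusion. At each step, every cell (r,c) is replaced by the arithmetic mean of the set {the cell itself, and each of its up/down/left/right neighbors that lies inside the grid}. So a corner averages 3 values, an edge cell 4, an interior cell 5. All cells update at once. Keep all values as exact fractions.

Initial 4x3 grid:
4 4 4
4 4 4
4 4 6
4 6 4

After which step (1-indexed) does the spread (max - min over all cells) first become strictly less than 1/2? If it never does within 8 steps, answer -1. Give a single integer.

Answer: 5

Derivation:
Step 1: max=16/3, min=4, spread=4/3
Step 2: max=193/40, min=4, spread=33/40
Step 3: max=5179/1080, min=4, spread=859/1080
Step 4: max=300803/64800, min=3679/900, spread=7183/12960
Step 5: max=17891077/3888000, min=222211/54000, spread=378377/777600
  -> spread < 1/2 first at step 5
Step 6: max=1058781623/233280000, min=2249789/540000, spread=3474911/9331200
Step 7: max=63070000357/13996800000, min=203853989/48600000, spread=174402061/559872000
Step 8: max=3756516566063/839808000000, min=24639816727/5832000000, spread=1667063659/6718464000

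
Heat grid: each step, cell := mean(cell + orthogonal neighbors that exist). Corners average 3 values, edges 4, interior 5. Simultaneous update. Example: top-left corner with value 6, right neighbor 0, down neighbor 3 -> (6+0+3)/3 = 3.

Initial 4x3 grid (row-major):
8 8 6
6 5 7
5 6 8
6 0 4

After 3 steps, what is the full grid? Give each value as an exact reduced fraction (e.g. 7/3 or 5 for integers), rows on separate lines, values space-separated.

After step 1:
  22/3 27/4 7
  6 32/5 13/2
  23/4 24/5 25/4
  11/3 4 4
After step 2:
  241/36 1649/240 27/4
  1529/240 609/100 523/80
  1213/240 136/25 431/80
  161/36 247/60 19/4
After step 3:
  7177/1080 95059/14400 2419/360
  43577/7200 37571/6000 4953/800
  38407/7200 15653/3000 4423/800
  9823/2160 16901/3600 3421/720

Answer: 7177/1080 95059/14400 2419/360
43577/7200 37571/6000 4953/800
38407/7200 15653/3000 4423/800
9823/2160 16901/3600 3421/720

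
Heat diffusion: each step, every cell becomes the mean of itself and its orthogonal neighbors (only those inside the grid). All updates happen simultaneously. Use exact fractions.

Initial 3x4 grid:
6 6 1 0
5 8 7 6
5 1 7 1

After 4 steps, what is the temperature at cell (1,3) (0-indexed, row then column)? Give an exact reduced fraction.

Answer: 601811/144000

Derivation:
Step 1: cell (1,3) = 7/2
Step 2: cell (1,3) = 163/40
Step 3: cell (1,3) = 9409/2400
Step 4: cell (1,3) = 601811/144000
Full grid after step 4:
  338707/64800 1051279/216000 956519/216000 64283/16200
  1103939/216000 56267/11250 88733/20000 601811/144000
  329407/64800 1045279/216000 999019/216000 68983/16200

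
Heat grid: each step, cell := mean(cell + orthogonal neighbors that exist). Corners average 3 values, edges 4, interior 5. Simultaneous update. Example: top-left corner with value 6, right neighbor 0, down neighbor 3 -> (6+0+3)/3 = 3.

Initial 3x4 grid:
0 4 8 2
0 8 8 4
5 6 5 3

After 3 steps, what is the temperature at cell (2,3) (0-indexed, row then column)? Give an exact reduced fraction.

Answer: 1199/240

Derivation:
Step 1: cell (2,3) = 4
Step 2: cell (2,3) = 55/12
Step 3: cell (2,3) = 1199/240
Full grid after step 3:
  7787/2160 8147/1800 4481/900 10891/2160
  6429/1600 9333/2000 31759/6000 70841/14400
  9187/2160 18119/3600 2061/400 1199/240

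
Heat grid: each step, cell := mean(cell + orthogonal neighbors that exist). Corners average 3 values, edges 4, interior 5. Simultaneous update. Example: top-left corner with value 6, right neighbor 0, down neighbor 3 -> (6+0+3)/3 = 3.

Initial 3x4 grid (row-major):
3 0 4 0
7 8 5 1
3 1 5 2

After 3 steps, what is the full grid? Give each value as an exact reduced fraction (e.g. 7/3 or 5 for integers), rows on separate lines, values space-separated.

Answer: 8357/2160 6737/1800 5257/1800 1399/540
6809/1600 7603/2000 10297/3000 1193/450
8887/2160 14699/3600 12089/3600 3263/1080

Derivation:
After step 1:
  10/3 15/4 9/4 5/3
  21/4 21/5 23/5 2
  11/3 17/4 13/4 8/3
After step 2:
  37/9 203/60 46/15 71/36
  329/80 441/100 163/50 41/15
  79/18 461/120 443/120 95/36
After step 3:
  8357/2160 6737/1800 5257/1800 1399/540
  6809/1600 7603/2000 10297/3000 1193/450
  8887/2160 14699/3600 12089/3600 3263/1080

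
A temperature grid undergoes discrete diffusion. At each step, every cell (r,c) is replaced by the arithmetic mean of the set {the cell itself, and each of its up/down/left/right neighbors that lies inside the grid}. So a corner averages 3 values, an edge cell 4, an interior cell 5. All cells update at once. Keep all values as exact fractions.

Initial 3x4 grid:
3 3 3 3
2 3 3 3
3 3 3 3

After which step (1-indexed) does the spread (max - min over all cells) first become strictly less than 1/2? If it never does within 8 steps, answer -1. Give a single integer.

Answer: 1

Derivation:
Step 1: max=3, min=8/3, spread=1/3
  -> spread < 1/2 first at step 1
Step 2: max=3, min=653/240, spread=67/240
Step 3: max=3, min=6043/2160, spread=437/2160
Step 4: max=2991/1000, min=2434469/864000, spread=29951/172800
Step 5: max=10046/3375, min=22112179/7776000, spread=206761/1555200
Step 6: max=16034329/5400000, min=8875004429/3110400000, spread=14430763/124416000
Step 7: max=1278347273/432000000, min=534764258311/186624000000, spread=139854109/1492992000
Step 8: max=114788771023/38880000000, min=32169848109749/11197440000000, spread=7114543559/89579520000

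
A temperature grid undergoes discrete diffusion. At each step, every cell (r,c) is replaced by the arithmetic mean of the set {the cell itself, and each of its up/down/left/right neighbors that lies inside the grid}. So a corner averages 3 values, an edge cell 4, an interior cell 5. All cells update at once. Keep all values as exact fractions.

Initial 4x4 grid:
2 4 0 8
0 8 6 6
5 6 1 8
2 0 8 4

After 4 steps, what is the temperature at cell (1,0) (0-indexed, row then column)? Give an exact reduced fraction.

Answer: 131789/36000

Derivation:
Step 1: cell (1,0) = 15/4
Step 2: cell (1,0) = 69/20
Step 3: cell (1,0) = 167/48
Step 4: cell (1,0) = 131789/36000
Full grid after step 4:
  767/216 15981/4000 484379/108000 324553/64800
  131789/36000 59801/15000 860059/180000 1086733/216000
  385663/108000 742961/180000 51877/11250 1127629/216000
  234731/64800 842051/216000 1008139/216000 4001/810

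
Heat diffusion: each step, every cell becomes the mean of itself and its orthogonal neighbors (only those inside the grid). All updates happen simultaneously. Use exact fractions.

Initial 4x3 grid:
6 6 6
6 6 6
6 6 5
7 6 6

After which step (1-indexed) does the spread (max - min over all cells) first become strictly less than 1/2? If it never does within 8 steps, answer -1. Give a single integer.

Answer: 3

Derivation:
Step 1: max=19/3, min=17/3, spread=2/3
Step 2: max=113/18, min=689/120, spread=193/360
Step 3: max=6619/1080, min=7033/1200, spread=2893/10800
  -> spread < 1/2 first at step 3
Step 4: max=790021/129600, min=318259/54000, spread=130997/648000
Step 5: max=47048489/7776000, min=12782969/2160000, spread=5149003/38880000
Step 6: max=2814928111/466560000, min=115403539/19440000, spread=1809727/18662400
Step 7: max=168414153749/27993600000, min=11559765191/1944000000, spread=9767674993/139968000000
Step 8: max=10089774944191/1679616000000, min=104145647071/17496000000, spread=734342603/13436928000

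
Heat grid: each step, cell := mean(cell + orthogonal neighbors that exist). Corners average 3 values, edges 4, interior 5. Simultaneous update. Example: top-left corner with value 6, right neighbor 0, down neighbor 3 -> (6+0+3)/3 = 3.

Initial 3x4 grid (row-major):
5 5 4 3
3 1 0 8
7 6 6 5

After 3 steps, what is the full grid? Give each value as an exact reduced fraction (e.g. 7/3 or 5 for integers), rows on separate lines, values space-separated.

Answer: 1687/432 27623/7200 9011/2400 3041/720
7597/1800 5881/1500 6311/1500 15529/3600
1921/432 32273/7200 31883/7200 10433/2160

Derivation:
After step 1:
  13/3 15/4 3 5
  4 3 19/5 4
  16/3 5 17/4 19/3
After step 2:
  145/36 169/48 311/80 4
  25/6 391/100 361/100 287/60
  43/9 211/48 1163/240 175/36
After step 3:
  1687/432 27623/7200 9011/2400 3041/720
  7597/1800 5881/1500 6311/1500 15529/3600
  1921/432 32273/7200 31883/7200 10433/2160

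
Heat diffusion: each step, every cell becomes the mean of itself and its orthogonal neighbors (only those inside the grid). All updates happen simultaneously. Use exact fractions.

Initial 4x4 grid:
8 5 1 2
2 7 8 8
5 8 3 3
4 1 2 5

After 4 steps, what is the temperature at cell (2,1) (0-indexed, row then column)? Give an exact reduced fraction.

Answer: 825719/180000

Derivation:
Step 1: cell (2,1) = 24/5
Step 2: cell (2,1) = 241/50
Step 3: cell (2,1) = 27557/6000
Step 4: cell (2,1) = 825719/180000
Full grid after step 4:
  18499/3600 72623/14400 1039249/216000 302047/64800
  14507/2880 49601/10000 862333/180000 248971/54000
  997073/216000 825719/180000 79877/18000 235997/54000
  275501/64800 446479/108000 440959/108000 26231/6480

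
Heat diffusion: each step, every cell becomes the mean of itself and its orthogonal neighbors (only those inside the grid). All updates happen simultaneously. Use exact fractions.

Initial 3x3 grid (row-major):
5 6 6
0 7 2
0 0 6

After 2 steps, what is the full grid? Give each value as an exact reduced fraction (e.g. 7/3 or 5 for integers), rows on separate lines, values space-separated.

After step 1:
  11/3 6 14/3
  3 3 21/4
  0 13/4 8/3
After step 2:
  38/9 13/3 191/36
  29/12 41/10 187/48
  25/12 107/48 67/18

Answer: 38/9 13/3 191/36
29/12 41/10 187/48
25/12 107/48 67/18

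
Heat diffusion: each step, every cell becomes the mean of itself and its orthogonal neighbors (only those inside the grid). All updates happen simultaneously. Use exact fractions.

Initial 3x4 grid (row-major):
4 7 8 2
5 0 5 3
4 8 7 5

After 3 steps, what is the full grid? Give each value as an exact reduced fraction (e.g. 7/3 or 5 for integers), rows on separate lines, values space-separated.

After step 1:
  16/3 19/4 11/2 13/3
  13/4 5 23/5 15/4
  17/3 19/4 25/4 5
After step 2:
  40/9 247/48 1151/240 163/36
  77/16 447/100 251/50 1061/240
  41/9 65/12 103/20 5
After step 3:
  1037/216 33941/7200 35081/7200 1237/270
  7313/1600 4973/1000 7157/1500 68287/14400
  2129/432 17633/3600 386/75 3497/720

Answer: 1037/216 33941/7200 35081/7200 1237/270
7313/1600 4973/1000 7157/1500 68287/14400
2129/432 17633/3600 386/75 3497/720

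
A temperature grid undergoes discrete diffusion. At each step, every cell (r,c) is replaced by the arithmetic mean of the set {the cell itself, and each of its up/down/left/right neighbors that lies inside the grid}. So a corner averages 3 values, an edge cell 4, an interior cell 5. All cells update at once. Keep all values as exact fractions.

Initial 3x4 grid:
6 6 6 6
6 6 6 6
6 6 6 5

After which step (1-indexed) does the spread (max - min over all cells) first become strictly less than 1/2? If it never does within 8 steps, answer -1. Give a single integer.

Answer: 1

Derivation:
Step 1: max=6, min=17/3, spread=1/3
  -> spread < 1/2 first at step 1
Step 2: max=6, min=103/18, spread=5/18
Step 3: max=6, min=1255/216, spread=41/216
Step 4: max=6, min=151303/25920, spread=4217/25920
Step 5: max=43121/7200, min=9122051/1555200, spread=38417/311040
Step 6: max=861403/144000, min=548671789/93312000, spread=1903471/18662400
Step 7: max=25804241/4320000, min=32991330911/5598720000, spread=18038617/223948800
Step 8: max=2319873241/388800000, min=1982271017149/335923200000, spread=883978523/13436928000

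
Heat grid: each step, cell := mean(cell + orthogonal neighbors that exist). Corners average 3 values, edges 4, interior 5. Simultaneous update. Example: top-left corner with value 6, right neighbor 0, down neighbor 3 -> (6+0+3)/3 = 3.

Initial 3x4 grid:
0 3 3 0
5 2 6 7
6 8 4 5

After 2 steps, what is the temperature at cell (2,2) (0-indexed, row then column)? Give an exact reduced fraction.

Answer: 1229/240

Derivation:
Step 1: cell (2,2) = 23/4
Step 2: cell (2,2) = 1229/240
Full grid after step 2:
  95/36 187/60 191/60 65/18
  341/80 389/100 449/100 527/120
  175/36 1313/240 1229/240 187/36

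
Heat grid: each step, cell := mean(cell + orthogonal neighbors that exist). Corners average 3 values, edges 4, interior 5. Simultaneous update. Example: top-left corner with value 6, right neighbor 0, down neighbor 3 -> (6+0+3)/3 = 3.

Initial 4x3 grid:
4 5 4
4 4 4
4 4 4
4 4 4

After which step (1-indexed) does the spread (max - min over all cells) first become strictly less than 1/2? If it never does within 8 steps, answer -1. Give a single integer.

Step 1: max=13/3, min=4, spread=1/3
  -> spread < 1/2 first at step 1
Step 2: max=1027/240, min=4, spread=67/240
Step 3: max=9077/2160, min=4, spread=437/2160
Step 4: max=3613531/864000, min=4009/1000, spread=29951/172800
Step 5: max=32319821/7776000, min=13579/3375, spread=206761/1555200
Step 6: max=12897795571/3110400000, min=21765671/5400000, spread=14430763/124416000
Step 7: max=771603741689/186624000000, min=1745652727/432000000, spread=139854109/1492992000
Step 8: max=46212231890251/11197440000000, min=157371228977/38880000000, spread=7114543559/89579520000

Answer: 1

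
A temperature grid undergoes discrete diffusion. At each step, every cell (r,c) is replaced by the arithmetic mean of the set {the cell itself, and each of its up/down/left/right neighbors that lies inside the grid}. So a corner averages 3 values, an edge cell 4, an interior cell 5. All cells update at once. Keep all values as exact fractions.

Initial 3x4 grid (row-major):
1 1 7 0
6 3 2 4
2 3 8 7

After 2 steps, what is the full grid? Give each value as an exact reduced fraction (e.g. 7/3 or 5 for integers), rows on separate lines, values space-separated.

After step 1:
  8/3 3 5/2 11/3
  3 3 24/5 13/4
  11/3 4 5 19/3
After step 2:
  26/9 67/24 419/120 113/36
  37/12 89/25 371/100 361/80
  32/9 47/12 151/30 175/36

Answer: 26/9 67/24 419/120 113/36
37/12 89/25 371/100 361/80
32/9 47/12 151/30 175/36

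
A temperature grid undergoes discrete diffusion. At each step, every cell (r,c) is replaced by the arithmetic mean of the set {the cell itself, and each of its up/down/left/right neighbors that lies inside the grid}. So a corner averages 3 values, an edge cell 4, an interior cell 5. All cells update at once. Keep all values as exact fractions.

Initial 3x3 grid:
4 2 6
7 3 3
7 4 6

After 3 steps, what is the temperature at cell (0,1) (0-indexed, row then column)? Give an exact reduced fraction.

Answer: 20117/4800

Derivation:
Step 1: cell (0,1) = 15/4
Step 2: cell (0,1) = 311/80
Step 3: cell (0,1) = 20117/4800
Full grid after step 3:
  593/135 20117/4800 8593/2160
  69001/14400 13231/3000 10271/2400
  3611/720 1084/225 4849/1080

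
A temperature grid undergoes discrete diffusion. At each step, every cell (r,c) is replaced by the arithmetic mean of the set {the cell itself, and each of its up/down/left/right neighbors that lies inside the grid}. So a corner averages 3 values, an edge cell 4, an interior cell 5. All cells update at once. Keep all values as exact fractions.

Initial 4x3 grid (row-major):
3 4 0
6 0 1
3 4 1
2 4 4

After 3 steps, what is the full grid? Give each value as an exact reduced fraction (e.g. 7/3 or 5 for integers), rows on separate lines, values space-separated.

Answer: 665/216 10981/4800 851/432
21089/7200 2657/1000 6707/3600
2601/800 5309/2000 1507/600
2263/720 7453/2400 323/120

Derivation:
After step 1:
  13/3 7/4 5/3
  3 3 1/2
  15/4 12/5 5/2
  3 7/2 3
After step 2:
  109/36 43/16 47/36
  169/48 213/100 23/12
  243/80 303/100 21/10
  41/12 119/40 3
After step 3:
  665/216 10981/4800 851/432
  21089/7200 2657/1000 6707/3600
  2601/800 5309/2000 1507/600
  2263/720 7453/2400 323/120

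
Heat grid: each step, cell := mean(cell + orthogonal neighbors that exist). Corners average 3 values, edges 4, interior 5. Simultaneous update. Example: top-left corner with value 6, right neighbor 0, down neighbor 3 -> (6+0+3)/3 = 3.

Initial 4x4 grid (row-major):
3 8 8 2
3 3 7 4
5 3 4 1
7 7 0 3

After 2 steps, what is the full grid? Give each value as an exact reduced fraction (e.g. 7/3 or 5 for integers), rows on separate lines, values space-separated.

After step 1:
  14/3 11/2 25/4 14/3
  7/2 24/5 26/5 7/2
  9/2 22/5 3 3
  19/3 17/4 7/2 4/3
After step 2:
  41/9 1273/240 1297/240 173/36
  131/30 117/25 91/20 491/120
  281/60 419/100 191/50 65/24
  181/36 1109/240 145/48 47/18

Answer: 41/9 1273/240 1297/240 173/36
131/30 117/25 91/20 491/120
281/60 419/100 191/50 65/24
181/36 1109/240 145/48 47/18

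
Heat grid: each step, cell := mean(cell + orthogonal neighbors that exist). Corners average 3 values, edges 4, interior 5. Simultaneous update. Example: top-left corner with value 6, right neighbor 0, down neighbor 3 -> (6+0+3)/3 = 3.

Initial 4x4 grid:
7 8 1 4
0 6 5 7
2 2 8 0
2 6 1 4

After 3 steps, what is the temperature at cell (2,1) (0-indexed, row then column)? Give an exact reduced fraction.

Step 1: cell (2,1) = 24/5
Step 2: cell (2,1) = 329/100
Step 3: cell (2,1) = 953/240
Full grid after step 3:
  351/80 1913/400 5423/1200 3253/720
  9863/2400 8277/2000 9183/2000 9821/2400
  22997/7200 953/240 22351/6000 29239/7200
  7043/2160 721/225 3443/900 7357/2160

Answer: 953/240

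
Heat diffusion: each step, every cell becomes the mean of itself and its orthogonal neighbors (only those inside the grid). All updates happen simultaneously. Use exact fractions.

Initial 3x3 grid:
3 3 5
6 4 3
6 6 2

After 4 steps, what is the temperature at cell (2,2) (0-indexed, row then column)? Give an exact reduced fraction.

Step 1: cell (2,2) = 11/3
Step 2: cell (2,2) = 35/9
Step 3: cell (2,2) = 2221/540
Step 4: cell (2,2) = 134357/32400
Full grid after step 4:
  30821/7200 3534301/864000 503903/129600
  1293767/288000 761081/180000 1735213/432000
  199301/43200 1908713/432000 134357/32400

Answer: 134357/32400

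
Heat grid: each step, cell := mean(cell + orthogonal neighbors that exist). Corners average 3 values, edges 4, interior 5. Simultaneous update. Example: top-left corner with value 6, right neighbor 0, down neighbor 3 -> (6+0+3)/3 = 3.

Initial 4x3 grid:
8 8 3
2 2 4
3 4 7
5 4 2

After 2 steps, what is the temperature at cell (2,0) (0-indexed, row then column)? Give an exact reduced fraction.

Answer: 61/16

Derivation:
Step 1: cell (2,0) = 7/2
Step 2: cell (2,0) = 61/16
Full grid after step 2:
  5 81/16 19/4
  69/16 21/5 69/16
  61/16 39/10 199/48
  15/4 193/48 37/9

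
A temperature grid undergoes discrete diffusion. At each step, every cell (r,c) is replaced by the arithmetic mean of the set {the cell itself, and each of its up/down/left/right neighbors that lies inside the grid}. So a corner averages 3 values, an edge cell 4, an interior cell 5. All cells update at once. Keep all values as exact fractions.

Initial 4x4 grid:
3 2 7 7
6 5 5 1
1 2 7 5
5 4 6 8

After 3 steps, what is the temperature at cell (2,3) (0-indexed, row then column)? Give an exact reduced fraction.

Answer: 38183/7200

Derivation:
Step 1: cell (2,3) = 21/4
Step 2: cell (2,3) = 253/48
Step 3: cell (2,3) = 38183/7200
Full grid after step 3:
  1715/432 7747/1800 113/24 707/144
  27673/7200 25249/6000 9513/2000 159/32
  27233/7200 25601/6000 29579/6000 38183/7200
  8423/2160 994/225 1174/225 2401/432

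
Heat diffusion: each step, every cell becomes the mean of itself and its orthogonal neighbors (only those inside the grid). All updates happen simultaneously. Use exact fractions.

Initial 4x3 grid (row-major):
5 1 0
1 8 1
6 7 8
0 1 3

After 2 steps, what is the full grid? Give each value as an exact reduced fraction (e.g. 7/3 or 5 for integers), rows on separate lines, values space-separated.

Answer: 65/18 101/40 101/36
433/120 447/100 199/60
101/24 103/25 19/4
103/36 181/48 23/6

Derivation:
After step 1:
  7/3 7/2 2/3
  5 18/5 17/4
  7/2 6 19/4
  7/3 11/4 4
After step 2:
  65/18 101/40 101/36
  433/120 447/100 199/60
  101/24 103/25 19/4
  103/36 181/48 23/6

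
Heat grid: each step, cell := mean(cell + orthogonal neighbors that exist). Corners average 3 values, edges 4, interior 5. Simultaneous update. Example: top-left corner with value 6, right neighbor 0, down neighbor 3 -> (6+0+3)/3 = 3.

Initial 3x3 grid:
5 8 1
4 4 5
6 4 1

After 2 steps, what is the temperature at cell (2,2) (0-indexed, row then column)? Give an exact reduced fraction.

Step 1: cell (2,2) = 10/3
Step 2: cell (2,2) = 59/18
Full grid after step 2:
  179/36 119/24 143/36
  241/48 83/20 63/16
  79/18 67/16 59/18

Answer: 59/18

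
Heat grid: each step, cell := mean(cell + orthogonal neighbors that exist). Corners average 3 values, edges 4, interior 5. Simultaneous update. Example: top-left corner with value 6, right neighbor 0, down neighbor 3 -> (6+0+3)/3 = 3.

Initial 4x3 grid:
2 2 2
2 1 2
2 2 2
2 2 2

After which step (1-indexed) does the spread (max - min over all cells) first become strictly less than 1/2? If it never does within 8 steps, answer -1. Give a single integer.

Answer: 1

Derivation:
Step 1: max=2, min=7/4, spread=1/4
  -> spread < 1/2 first at step 1
Step 2: max=2, min=177/100, spread=23/100
Step 3: max=787/400, min=8789/4800, spread=131/960
Step 4: max=14009/7200, min=79849/43200, spread=841/8640
Step 5: max=2786627/1440000, min=32017949/17280000, spread=56863/691200
Step 6: max=24930457/12960000, min=289505659/155520000, spread=386393/6220800
Step 7: max=9947641187/5184000000, min=116022276869/62208000000, spread=26795339/497664000
Step 8: max=594993850333/311040000000, min=6981144285871/3732480000000, spread=254051069/5971968000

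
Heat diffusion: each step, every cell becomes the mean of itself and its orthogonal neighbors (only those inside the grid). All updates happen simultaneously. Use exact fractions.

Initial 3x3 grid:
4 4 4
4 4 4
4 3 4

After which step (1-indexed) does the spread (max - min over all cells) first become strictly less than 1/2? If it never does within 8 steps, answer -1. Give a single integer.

Answer: 1

Derivation:
Step 1: max=4, min=11/3, spread=1/3
  -> spread < 1/2 first at step 1
Step 2: max=4, min=893/240, spread=67/240
Step 3: max=793/200, min=8203/2160, spread=1807/10800
Step 4: max=21239/5400, min=3298037/864000, spread=33401/288000
Step 5: max=2116609/540000, min=29874067/7776000, spread=3025513/38880000
Step 6: max=112444051/28800000, min=11976673133/3110400000, spread=53531/995328
Step 7: max=30312883949/7776000000, min=720463074151/186624000000, spread=450953/11943936
Step 8: max=3631471389481/933120000000, min=43280856439397/11197440000000, spread=3799043/143327232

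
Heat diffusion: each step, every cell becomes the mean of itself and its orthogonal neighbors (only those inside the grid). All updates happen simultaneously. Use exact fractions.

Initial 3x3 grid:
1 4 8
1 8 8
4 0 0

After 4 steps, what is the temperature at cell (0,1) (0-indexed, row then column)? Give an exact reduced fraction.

Answer: 3737623/864000

Derivation:
Step 1: cell (0,1) = 21/4
Step 2: cell (0,1) = 1087/240
Step 3: cell (0,1) = 66509/14400
Step 4: cell (0,1) = 3737623/864000
Full grid after step 4:
  18647/4800 3737623/864000 627719/129600
  1485749/432000 483917/120000 955937/216000
  208897/64800 760187/216000 131111/32400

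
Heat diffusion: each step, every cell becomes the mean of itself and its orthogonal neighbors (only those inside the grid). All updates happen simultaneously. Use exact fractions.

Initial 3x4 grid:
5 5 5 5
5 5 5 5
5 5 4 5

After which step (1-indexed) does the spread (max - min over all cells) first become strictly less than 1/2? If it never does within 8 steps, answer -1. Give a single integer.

Answer: 1

Derivation:
Step 1: max=5, min=14/3, spread=1/3
  -> spread < 1/2 first at step 1
Step 2: max=5, min=569/120, spread=31/120
Step 3: max=5, min=5189/1080, spread=211/1080
Step 4: max=8953/1800, min=523103/108000, spread=14077/108000
Step 5: max=536317/108000, min=4719593/972000, spread=5363/48600
Step 6: max=297131/60000, min=142059191/29160000, spread=93859/1166400
Step 7: max=480663533/97200000, min=8537725519/1749600000, spread=4568723/69984000
Step 8: max=14398381111/2916000000, min=513099564371/104976000000, spread=8387449/167961600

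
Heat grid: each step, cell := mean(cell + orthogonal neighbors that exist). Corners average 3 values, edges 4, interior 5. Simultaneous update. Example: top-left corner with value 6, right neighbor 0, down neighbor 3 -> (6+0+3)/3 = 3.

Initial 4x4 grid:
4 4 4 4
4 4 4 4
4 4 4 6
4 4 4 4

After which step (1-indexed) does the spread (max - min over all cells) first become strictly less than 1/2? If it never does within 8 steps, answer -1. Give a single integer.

Answer: 3

Derivation:
Step 1: max=14/3, min=4, spread=2/3
Step 2: max=271/60, min=4, spread=31/60
Step 3: max=2371/540, min=4, spread=211/540
  -> spread < 1/2 first at step 3
Step 4: max=232843/54000, min=4, spread=16843/54000
Step 5: max=2082643/486000, min=18079/4500, spread=130111/486000
Step 6: max=61962367/14580000, min=1087159/270000, spread=3255781/14580000
Step 7: max=1849953691/437400000, min=1091107/270000, spread=82360351/437400000
Step 8: max=55239316891/13122000000, min=196906441/48600000, spread=2074577821/13122000000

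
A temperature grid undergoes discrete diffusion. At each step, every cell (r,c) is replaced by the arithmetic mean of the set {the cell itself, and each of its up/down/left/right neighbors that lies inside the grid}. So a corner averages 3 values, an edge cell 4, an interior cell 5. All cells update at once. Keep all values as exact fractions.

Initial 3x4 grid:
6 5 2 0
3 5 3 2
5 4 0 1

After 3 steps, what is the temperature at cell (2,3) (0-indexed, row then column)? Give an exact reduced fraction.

Step 1: cell (2,3) = 1
Step 2: cell (2,3) = 3/2
Step 3: cell (2,3) = 317/180
Full grid after step 3:
  1859/432 6781/1800 2443/900 2167/1080
  60863/14400 21547/6000 3833/1500 13169/7200
  63/16 2027/600 479/200 317/180

Answer: 317/180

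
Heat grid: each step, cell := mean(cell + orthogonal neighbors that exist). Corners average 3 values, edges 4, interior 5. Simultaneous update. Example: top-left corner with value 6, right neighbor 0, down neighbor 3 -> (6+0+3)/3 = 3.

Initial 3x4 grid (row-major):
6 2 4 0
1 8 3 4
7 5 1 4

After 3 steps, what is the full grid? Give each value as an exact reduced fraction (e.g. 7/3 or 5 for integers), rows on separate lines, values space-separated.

After step 1:
  3 5 9/4 8/3
  11/2 19/5 4 11/4
  13/3 21/4 13/4 3
After step 2:
  9/2 281/80 167/48 23/9
  499/120 471/100 321/100 149/48
  181/36 499/120 31/8 3
After step 3:
  2921/720 9721/2400 22963/7200 329/108
  33113/7200 23699/6000 11027/3000 42731/14400
  1201/270 7997/1800 4273/1200 479/144

Answer: 2921/720 9721/2400 22963/7200 329/108
33113/7200 23699/6000 11027/3000 42731/14400
1201/270 7997/1800 4273/1200 479/144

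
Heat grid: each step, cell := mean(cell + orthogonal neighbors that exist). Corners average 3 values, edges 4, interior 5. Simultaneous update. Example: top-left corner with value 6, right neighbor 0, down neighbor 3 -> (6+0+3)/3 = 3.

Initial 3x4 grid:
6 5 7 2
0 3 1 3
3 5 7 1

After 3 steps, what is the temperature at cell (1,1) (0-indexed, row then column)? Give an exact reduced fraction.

Answer: 209/60

Derivation:
Step 1: cell (1,1) = 14/5
Step 2: cell (1,1) = 79/20
Step 3: cell (1,1) = 209/60
Full grid after step 3:
  1957/540 181/45 109/30 2609/720
  1291/360 209/60 4517/1200 1835/576
  881/270 2641/720 2431/720 7447/2160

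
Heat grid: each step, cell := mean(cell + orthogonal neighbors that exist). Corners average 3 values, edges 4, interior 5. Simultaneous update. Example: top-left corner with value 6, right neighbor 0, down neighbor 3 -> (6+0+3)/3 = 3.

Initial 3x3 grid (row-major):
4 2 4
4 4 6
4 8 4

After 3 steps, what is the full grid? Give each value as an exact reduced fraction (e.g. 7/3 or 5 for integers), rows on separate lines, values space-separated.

After step 1:
  10/3 7/2 4
  4 24/5 9/2
  16/3 5 6
After step 2:
  65/18 469/120 4
  131/30 109/25 193/40
  43/9 317/60 31/6
After step 3:
  4279/1080 28583/7200 191/45
  3851/900 6823/1500 11011/2400
  2597/540 17629/3600 611/120

Answer: 4279/1080 28583/7200 191/45
3851/900 6823/1500 11011/2400
2597/540 17629/3600 611/120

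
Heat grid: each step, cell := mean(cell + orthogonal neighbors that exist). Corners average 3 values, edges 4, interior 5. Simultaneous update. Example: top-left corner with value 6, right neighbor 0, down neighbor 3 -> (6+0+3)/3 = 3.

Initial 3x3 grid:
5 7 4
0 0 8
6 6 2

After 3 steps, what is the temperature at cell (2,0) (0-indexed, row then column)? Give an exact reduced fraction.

Step 1: cell (2,0) = 4
Step 2: cell (2,0) = 41/12
Step 3: cell (2,0) = 913/240
Full grid after step 3:
  2869/720 1847/450 5071/1080
  5731/1600 25273/6000 30877/7200
  913/240 27677/7200 1189/270

Answer: 913/240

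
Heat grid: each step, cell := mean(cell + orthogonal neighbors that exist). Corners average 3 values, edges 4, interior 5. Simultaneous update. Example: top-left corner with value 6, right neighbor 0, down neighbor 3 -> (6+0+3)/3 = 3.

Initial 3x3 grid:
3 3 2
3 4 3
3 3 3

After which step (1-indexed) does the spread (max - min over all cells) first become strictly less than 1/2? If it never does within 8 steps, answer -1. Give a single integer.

Answer: 2

Derivation:
Step 1: max=13/4, min=8/3, spread=7/12
Step 2: max=19/6, min=26/9, spread=5/18
  -> spread < 1/2 first at step 2
Step 3: max=1127/360, min=397/135, spread=41/216
Step 4: max=67549/21600, min=48493/16200, spread=347/2592
Step 5: max=4022903/1296000, min=365737/121500, spread=2921/31104
Step 6: max=240596341/77760000, min=176601787/58320000, spread=24611/373248
Step 7: max=14384819327/4665600000, min=5313319357/1749600000, spread=207329/4478976
Step 8: max=861368199469/279936000000, min=639203356633/209952000000, spread=1746635/53747712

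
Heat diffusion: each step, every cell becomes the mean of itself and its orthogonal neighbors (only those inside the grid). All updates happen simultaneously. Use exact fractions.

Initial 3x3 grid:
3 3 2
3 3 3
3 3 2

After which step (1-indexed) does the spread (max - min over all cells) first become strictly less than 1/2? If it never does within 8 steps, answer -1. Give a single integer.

Answer: 2

Derivation:
Step 1: max=3, min=5/2, spread=1/2
Step 2: max=3, min=95/36, spread=13/36
  -> spread < 1/2 first at step 2
Step 3: max=421/144, min=3883/1440, spread=109/480
Step 4: max=10439/3600, min=71131/25920, spread=20149/129600
Step 5: max=1486709/518400, min=14322067/5184000, spread=545023/5184000
Step 6: max=18508763/6480000, min=865736249/311040000, spread=36295/497664
Step 7: max=4421464169/1555200000, min=52102029403/18662400000, spread=305773/5971968
Step 8: max=44113424503/15552000000, min=3135917329841/1119744000000, spread=2575951/71663616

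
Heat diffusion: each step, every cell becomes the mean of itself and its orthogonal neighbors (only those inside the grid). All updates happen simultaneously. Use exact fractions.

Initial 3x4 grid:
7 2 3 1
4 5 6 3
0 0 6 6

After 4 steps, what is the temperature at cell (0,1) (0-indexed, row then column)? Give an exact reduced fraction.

Step 1: cell (0,1) = 17/4
Step 2: cell (0,1) = 899/240
Step 3: cell (0,1) = 5503/1440
Step 4: cell (0,1) = 31697/8640
Full grid after step 4:
  47719/12960 31697/8640 160189/43200 47503/12960
  3713/1080 32699/9000 67613/18000 167839/43200
  42769/12960 29927/8640 55613/14400 17291/4320

Answer: 31697/8640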